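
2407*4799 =11551193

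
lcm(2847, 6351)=82563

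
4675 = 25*187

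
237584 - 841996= - 604412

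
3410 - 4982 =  - 1572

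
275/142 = 1 + 133/142= 1.94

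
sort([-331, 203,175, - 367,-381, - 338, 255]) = [-381,- 367,-338, - 331, 175, 203, 255]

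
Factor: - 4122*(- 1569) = 6467418=2^1 * 3^3*229^1*  523^1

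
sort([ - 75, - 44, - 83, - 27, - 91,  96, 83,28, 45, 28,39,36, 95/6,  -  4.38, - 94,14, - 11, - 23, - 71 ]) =[ - 94, - 91, - 83, - 75,-71,  -  44, - 27, - 23, - 11  ,-4.38,  14,  95/6, 28, 28, 36 , 39, 45,83,96] 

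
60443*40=2417720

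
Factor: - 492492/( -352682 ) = 2^1*3^1*7^1*13^1  *17^( - 1 ) * 23^( - 1) = 546/391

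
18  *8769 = 157842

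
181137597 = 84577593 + 96560004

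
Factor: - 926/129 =- 2^1*3^( - 1)*43^( - 1 )*463^1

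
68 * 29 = 1972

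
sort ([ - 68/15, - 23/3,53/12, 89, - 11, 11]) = [ - 11, - 23/3, - 68/15  ,  53/12, 11, 89]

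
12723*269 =3422487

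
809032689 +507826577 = 1316859266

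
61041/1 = 61041 = 61041.00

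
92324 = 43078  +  49246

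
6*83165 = 498990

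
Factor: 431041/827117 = 13^1*71^1 * 467^1 * 673^( - 1)*1229^( - 1)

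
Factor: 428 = 2^2*107^1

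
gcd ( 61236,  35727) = 3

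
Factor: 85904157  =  3^1 * 643^1*44533^1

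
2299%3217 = 2299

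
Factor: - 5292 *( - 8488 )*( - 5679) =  - 2^5*3^5 * 7^2*631^1*1061^1 = - 255092138784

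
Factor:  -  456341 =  - 61^1*7481^1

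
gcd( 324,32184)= 108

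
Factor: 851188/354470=2^1*5^( - 1)*13^1*16369^1*35447^( - 1)=425594/177235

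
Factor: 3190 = 2^1*5^1  *  11^1*29^1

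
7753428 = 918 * 8446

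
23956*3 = 71868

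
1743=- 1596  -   -3339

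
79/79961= 79/79961 = 0.00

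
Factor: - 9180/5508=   -  5/3 =- 3^( - 1)*5^1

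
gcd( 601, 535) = 1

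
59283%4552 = 107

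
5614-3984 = 1630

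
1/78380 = 1/78380 = 0.00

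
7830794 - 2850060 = 4980734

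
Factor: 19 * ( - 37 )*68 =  - 2^2*17^1*19^1 *37^1 = - 47804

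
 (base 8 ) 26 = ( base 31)M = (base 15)17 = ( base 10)22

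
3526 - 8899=  -  5373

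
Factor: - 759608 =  - 2^3*94951^1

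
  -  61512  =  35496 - 97008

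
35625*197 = 7018125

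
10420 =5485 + 4935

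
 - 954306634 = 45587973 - 999894607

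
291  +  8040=8331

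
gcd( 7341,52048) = 1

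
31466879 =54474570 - 23007691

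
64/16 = 4   =  4.00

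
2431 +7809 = 10240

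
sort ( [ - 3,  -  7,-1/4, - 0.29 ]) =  [ - 7,  -  3, - 0.29, - 1/4]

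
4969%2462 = 45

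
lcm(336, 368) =7728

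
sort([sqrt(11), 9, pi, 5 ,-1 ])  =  [  -  1, pi,sqrt( 11),5,9 ]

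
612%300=12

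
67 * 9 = 603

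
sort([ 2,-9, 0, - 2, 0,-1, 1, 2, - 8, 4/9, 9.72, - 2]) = [  -  9, - 8, - 2,  -  2, - 1,0 , 0, 4/9,1,  2, 2 , 9.72] 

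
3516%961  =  633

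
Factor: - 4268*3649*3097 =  - 2^2*11^1 * 19^1*41^1*89^1 * 97^1*163^1= - 48232467404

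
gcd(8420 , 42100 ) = 8420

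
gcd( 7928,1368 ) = 8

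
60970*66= 4024020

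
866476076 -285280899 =581195177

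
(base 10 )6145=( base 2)1100000000001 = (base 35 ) 50k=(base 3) 22102121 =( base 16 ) 1801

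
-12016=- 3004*4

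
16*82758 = 1324128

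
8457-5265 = 3192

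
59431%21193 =17045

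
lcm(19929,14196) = 1036308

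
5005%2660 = 2345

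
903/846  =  1 +19/282 = 1.07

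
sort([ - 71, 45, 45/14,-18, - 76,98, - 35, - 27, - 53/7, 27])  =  [ - 76, - 71, - 35, - 27, - 18, - 53/7, 45/14,27, 45, 98]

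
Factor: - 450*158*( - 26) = 1848600 = 2^3*3^2*5^2*13^1 * 79^1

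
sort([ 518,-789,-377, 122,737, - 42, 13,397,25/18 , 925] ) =[ -789,  -  377, - 42, 25/18,13,122, 397, 518,737,925]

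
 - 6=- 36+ 30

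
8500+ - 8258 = 242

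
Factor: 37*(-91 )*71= - 239057 = -7^1*13^1*37^1*71^1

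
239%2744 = 239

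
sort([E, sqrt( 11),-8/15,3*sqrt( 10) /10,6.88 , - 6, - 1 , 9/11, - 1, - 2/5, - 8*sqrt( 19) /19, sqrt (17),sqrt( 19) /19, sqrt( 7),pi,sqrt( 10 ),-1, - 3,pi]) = [ - 6, - 3, - 8*sqrt(19 )/19, - 1,  -  1, - 1, - 8/15 ,-2/5,sqrt( 19 )/19,9/11 , 3*sqrt ( 10 )/10,sqrt( 7 ), E, pi, pi,sqrt( 10),sqrt( 11),  sqrt( 17 ),6.88]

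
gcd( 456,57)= 57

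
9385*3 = 28155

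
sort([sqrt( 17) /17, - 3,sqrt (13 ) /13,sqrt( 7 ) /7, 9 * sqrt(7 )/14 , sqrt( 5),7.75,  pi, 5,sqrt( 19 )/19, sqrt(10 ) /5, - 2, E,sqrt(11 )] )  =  [-3, - 2,sqrt(19)/19 , sqrt( 17)/17, sqrt(13 ) /13,sqrt ( 7 )/7, sqrt( 10 ) /5, 9*sqrt(7)/14,sqrt( 5 ),E,  pi,sqrt( 11 ),5,7.75] 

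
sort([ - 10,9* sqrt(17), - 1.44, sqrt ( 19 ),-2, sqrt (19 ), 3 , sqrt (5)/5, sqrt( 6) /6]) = [ - 10, - 2, - 1.44,sqrt( 6)/6,  sqrt ( 5 )/5,  3,sqrt(19),sqrt(19),9*sqrt( 17)]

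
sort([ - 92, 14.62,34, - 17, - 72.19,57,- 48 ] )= [  -  92 , - 72.19,  -  48, - 17 , 14.62,34, 57 ] 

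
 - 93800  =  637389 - 731189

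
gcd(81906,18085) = 1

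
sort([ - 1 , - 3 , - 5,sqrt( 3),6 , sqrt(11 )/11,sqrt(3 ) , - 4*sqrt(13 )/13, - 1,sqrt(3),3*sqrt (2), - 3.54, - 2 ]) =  [ - 5 , -3.54, - 3, - 2, - 4*sqrt( 13)/13, - 1, - 1,sqrt(11) /11,sqrt(3 ),sqrt ( 3 ), sqrt(3 ),3*sqrt (2), 6 ]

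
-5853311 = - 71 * 82441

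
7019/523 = 13+220/523=13.42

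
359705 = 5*71941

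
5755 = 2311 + 3444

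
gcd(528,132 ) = 132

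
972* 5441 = 5288652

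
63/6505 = 63/6505 = 0.01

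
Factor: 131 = 131^1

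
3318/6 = 553 =553.00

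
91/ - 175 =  - 13/25 = - 0.52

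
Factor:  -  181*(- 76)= 13756 = 2^2*19^1*181^1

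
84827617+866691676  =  951519293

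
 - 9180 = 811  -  9991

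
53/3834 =53/3834 = 0.01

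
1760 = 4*440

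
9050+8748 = 17798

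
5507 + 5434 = 10941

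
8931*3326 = 29704506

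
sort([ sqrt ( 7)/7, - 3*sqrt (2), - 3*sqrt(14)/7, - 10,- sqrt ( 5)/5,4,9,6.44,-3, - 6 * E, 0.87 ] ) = [ - 6*E, - 10, - 3*sqrt( 2), - 3, - 3*sqrt( 14) /7,-sqrt( 5)/5,sqrt (7) /7 , 0.87, 4, 6.44, 9 ] 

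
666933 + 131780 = 798713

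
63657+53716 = 117373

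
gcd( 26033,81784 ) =1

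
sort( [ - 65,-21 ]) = [ - 65,-21 ]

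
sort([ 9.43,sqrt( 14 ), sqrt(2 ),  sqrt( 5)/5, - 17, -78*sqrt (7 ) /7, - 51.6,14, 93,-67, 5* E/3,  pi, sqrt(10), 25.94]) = [-67,-51.6, - 78*sqrt(7) /7, - 17, sqrt(5)/5, sqrt(2 ), pi, sqrt(10), sqrt( 14), 5*E/3 , 9.43, 14,25.94, 93 ]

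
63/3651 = 21/1217= 0.02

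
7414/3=7414/3 = 2471.33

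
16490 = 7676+8814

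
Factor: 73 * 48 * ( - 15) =-52560 = - 2^4  *  3^2 * 5^1*73^1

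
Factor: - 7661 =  - 47^1*163^1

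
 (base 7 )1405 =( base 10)544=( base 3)202011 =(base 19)19C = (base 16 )220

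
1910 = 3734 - 1824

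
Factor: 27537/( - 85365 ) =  - 3^ ( - 1)*5^ ( - 1)*7^(  -  1)*67^1 * 137^1 * 271^( - 1) = - 9179/28455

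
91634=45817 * 2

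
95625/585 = 2125/13=   163.46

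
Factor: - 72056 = - 2^3*9007^1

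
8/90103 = 8/90103 = 0.00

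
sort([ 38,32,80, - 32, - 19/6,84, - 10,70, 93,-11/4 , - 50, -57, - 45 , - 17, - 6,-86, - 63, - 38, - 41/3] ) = [ - 86,-63, - 57,- 50, -45, - 38, - 32, - 17, - 41/3,-10,- 6, - 19/6, - 11/4,32,38, 70,80,84,  93] 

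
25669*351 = 9009819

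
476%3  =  2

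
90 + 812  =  902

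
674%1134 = 674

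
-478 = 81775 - 82253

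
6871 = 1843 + 5028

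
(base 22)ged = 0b1111110000001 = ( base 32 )7S1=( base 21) i61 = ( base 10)8065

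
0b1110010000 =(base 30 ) 10C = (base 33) RL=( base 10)912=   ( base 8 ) 1620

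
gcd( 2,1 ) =1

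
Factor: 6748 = 2^2*7^1 * 241^1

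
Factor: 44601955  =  5^1 * 8920391^1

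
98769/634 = 98769/634 = 155.79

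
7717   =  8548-831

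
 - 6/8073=  -  1+2689/2691 = - 0.00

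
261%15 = 6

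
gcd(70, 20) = 10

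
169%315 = 169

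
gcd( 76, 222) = 2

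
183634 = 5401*34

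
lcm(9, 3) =9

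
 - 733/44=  - 17+15/44  =  -16.66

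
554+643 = 1197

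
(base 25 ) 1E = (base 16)27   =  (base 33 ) 16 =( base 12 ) 33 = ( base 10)39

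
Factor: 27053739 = 3^2*19^1*158209^1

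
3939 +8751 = 12690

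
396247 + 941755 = 1338002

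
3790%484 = 402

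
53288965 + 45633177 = 98922142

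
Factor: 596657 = 19^1*31^1 * 1013^1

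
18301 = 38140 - 19839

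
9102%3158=2786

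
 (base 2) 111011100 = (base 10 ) 476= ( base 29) GC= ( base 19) 161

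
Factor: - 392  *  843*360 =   -  118964160=   - 2^6*3^3*5^1  *7^2  *281^1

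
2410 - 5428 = - 3018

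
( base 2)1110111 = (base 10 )119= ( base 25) 4J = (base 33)3K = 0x77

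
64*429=27456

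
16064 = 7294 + 8770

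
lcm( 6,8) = 24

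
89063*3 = 267189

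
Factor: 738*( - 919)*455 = - 308591010 = -2^1*3^2*5^1*7^1*13^1 * 41^1*919^1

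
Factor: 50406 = 2^1*3^1*31^1 * 271^1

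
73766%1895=1756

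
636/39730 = 318/19865= 0.02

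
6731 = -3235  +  9966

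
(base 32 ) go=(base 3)201212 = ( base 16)218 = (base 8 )1030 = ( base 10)536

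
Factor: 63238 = 2^1*7^1*4517^1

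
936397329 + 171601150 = 1107998479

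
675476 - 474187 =201289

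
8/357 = 8/357 = 0.02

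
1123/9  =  1123/9 = 124.78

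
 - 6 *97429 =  - 584574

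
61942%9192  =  6790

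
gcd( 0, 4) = 4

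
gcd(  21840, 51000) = 120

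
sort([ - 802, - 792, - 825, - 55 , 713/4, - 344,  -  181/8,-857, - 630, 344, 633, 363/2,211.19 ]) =[ - 857,  -  825,  -  802,-792, - 630, - 344, - 55  , - 181/8,713/4,363/2, 211.19, 344, 633 ]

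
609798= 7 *87114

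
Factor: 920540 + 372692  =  1293232 =2^4 *131^1*617^1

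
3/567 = 1/189 =0.01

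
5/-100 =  - 1/20 = -0.05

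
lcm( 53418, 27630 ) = 801270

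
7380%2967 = 1446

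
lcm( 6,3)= 6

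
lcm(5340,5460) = 485940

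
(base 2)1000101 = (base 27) 2f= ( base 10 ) 69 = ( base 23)30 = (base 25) 2J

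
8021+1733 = 9754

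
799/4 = 199 + 3/4 = 199.75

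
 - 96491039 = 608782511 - 705273550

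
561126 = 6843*82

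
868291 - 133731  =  734560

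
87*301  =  26187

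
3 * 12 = 36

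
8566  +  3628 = 12194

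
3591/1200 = 2 + 397/400 = 2.99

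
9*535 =4815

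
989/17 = 989/17 = 58.18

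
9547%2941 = 724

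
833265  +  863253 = 1696518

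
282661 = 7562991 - 7280330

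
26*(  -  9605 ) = -249730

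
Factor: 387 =3^2*43^1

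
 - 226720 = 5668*( - 40)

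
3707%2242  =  1465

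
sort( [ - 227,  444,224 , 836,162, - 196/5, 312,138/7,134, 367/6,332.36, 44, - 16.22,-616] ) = [ -616, - 227, - 196/5, - 16.22,138/7,44,367/6, 134, 162, 224 , 312,332.36,444 , 836]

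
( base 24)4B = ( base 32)3B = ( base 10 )107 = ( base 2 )1101011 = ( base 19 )5C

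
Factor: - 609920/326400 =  - 953/510 = - 2^( - 1 ) * 3^( - 1 ) * 5^( - 1 )*17^( - 1 ) * 953^1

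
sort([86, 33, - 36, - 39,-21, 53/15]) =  [ - 39, - 36, - 21, 53/15,  33,  86]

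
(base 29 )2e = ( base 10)72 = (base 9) 80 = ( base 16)48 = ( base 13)57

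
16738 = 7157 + 9581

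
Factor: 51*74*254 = 958596 = 2^2*3^1*17^1*37^1*127^1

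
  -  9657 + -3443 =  - 13100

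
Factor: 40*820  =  2^5*5^2*41^1 = 32800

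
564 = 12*47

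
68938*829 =57149602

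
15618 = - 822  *(  -  19 ) 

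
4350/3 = 1450  =  1450.00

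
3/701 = 3/701 = 0.00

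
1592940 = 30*53098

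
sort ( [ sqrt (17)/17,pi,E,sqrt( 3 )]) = [ sqrt(17 ) /17,sqrt(3),E,pi] 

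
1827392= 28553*64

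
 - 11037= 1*(-11037 )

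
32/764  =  8/191= 0.04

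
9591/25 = 383 + 16/25 = 383.64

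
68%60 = 8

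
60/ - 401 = -1 + 341/401  =  - 0.15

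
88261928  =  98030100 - 9768172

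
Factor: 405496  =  2^3*7^1*13^1 * 557^1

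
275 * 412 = 113300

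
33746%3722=248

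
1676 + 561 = 2237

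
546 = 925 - 379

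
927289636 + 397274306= 1324563942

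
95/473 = 95/473 = 0.20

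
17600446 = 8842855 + 8757591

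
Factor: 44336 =2^4 * 17^1*163^1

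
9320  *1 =9320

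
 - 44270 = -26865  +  -17405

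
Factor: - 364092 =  - 2^2*3^1*30341^1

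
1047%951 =96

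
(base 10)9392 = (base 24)g78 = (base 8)22260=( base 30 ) ad2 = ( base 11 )7069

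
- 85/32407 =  - 85/32407 = -0.00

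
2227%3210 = 2227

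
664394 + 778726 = 1443120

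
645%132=117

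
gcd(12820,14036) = 4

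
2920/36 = 81+1/9 =81.11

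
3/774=1/258 = 0.00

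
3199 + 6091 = 9290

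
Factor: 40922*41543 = 1700022646= 2^1*7^1*37^1*79^1*41543^1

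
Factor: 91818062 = 2^1 * 7^2*936919^1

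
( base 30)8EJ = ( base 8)16727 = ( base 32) 7EN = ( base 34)6KN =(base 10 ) 7639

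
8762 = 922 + 7840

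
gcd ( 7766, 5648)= 706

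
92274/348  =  265 + 9/58 = 265.16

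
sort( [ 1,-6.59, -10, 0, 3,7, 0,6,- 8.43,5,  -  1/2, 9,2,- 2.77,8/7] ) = [ -10, - 8.43,-6.59, - 2.77, - 1/2, 0,0,1,8/7,2, 3, 5,6,7,9]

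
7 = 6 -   -  1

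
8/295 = 8/295 = 0.03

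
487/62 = 7+53/62 = 7.85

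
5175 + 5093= 10268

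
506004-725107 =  - 219103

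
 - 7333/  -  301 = 7333/301 =24.36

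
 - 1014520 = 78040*( - 13)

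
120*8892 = 1067040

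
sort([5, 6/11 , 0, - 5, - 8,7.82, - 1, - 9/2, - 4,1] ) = [ - 8, - 5, - 9/2,-4,- 1,0,  6/11,  1,  5,  7.82 ]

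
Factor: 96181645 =5^1 * 7^1*83^1*113^1* 293^1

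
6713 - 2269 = 4444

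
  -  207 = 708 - 915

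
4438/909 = 4438/909 = 4.88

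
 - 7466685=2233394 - 9700079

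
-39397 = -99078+59681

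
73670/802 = 91 + 344/401 = 91.86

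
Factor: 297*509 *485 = 3^3*5^1  *  11^1*97^1*509^1 = 73318905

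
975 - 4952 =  - 3977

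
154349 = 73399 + 80950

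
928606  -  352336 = 576270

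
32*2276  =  72832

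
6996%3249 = 498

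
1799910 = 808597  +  991313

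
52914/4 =26457/2 = 13228.50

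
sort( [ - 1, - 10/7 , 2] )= [  -  10/7, - 1, 2 ]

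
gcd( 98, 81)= 1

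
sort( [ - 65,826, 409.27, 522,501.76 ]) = [ - 65, 409.27,501.76,522,826]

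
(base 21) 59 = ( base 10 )114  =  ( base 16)72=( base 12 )96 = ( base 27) 46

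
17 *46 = 782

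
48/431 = 48/431 = 0.11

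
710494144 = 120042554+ 590451590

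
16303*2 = 32606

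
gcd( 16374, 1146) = 6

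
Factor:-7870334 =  - 2^1*1951^1*2017^1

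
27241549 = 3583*7603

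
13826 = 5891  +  7935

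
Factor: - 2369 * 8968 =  - 21245192 = - 2^3*19^1 *23^1*59^1 * 103^1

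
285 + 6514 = 6799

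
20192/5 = 20192/5 = 4038.40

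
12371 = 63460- 51089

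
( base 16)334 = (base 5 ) 11240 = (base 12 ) 584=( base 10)820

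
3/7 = 3/7  =  0.43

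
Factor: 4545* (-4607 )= - 3^2*5^1*17^1*101^1 *271^1 = - 20938815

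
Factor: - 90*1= -90= - 2^1*3^2*5^1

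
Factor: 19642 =2^1*7^1*23^1*61^1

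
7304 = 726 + 6578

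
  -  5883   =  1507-7390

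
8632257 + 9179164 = 17811421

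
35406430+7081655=42488085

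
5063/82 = 5063/82 = 61.74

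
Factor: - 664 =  - 2^3*83^1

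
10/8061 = 10/8061 = 0.00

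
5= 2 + 3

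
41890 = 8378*5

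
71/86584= 71/86584 = 0.00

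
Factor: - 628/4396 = - 7^(  -  1) = - 1/7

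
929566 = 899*1034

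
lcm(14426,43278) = 43278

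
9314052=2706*3442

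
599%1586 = 599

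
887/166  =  887/166 = 5.34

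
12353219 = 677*18247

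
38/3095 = 38/3095 = 0.01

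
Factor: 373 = 373^1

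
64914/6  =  10819 = 10819.00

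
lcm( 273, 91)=273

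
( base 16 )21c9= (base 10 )8649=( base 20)11C9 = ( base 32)8E9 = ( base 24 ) f09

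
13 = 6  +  7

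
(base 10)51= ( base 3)1220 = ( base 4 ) 303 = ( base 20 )2B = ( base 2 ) 110011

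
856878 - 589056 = 267822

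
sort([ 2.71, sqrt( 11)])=[ 2.71 , sqrt (11 )] 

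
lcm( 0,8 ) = 0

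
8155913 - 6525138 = 1630775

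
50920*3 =152760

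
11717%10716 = 1001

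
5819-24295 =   -  18476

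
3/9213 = 1/3071 = 0.00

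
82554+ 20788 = 103342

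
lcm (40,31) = 1240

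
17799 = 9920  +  7879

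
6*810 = 4860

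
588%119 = 112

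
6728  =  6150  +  578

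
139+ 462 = 601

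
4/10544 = 1/2636 = 0.00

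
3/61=3/61 = 0.05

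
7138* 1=7138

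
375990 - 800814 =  -424824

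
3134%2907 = 227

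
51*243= 12393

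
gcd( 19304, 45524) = 76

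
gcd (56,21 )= 7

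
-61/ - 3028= 61/3028 = 0.02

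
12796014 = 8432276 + 4363738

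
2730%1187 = 356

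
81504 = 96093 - 14589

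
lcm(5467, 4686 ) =32802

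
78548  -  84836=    - 6288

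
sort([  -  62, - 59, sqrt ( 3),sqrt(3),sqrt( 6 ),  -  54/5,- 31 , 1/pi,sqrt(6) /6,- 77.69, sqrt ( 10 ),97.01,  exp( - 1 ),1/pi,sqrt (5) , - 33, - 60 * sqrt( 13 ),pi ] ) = [-60*sqrt(13 ) , - 77.69,  -  62,-59, - 33, - 31,  -  54/5,1/pi , 1/pi,exp ( - 1),sqrt( 6) /6, sqrt( 3) , sqrt( 3 ),sqrt(5 ), sqrt( 6),pi,sqrt(10) , 97.01 ]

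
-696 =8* (  -  87)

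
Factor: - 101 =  - 101^1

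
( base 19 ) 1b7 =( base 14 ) 2d3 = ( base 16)241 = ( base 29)jq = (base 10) 577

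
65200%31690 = 1820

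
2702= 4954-2252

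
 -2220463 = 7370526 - 9590989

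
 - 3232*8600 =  - 27795200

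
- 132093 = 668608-800701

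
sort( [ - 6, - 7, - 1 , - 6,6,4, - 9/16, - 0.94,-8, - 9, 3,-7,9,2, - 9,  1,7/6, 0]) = [- 9, - 9,-8, - 7, - 7 , - 6, - 6, - 1, - 0.94, - 9/16,0, 1,7/6, 2  ,  3, 4, 6, 9] 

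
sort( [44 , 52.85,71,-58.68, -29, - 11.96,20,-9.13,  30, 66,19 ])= [ - 58.68,  -  29,-11.96, - 9.13, 19,20, 30, 44,52.85,66,71] 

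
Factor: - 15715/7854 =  - 2245/1122 = -2^ (-1)*3^( - 1)*5^1*11^( - 1 )*17^( - 1 )*449^1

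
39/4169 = 39/4169 = 0.01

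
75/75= 1 = 1.00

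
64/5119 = 64/5119 = 0.01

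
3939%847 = 551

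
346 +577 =923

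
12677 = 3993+8684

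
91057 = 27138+63919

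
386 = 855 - 469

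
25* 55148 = 1378700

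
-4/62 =  -  1 + 29/31 = -0.06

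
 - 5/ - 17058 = 5/17058 =0.00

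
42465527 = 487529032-445063505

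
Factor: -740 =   -  2^2*5^1*37^1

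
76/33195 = 76/33195 = 0.00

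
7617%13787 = 7617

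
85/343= 85/343 = 0.25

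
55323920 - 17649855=37674065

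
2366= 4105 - 1739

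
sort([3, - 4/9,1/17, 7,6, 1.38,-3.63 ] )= [ - 3.63, - 4/9, 1/17,1.38,  3 , 6, 7 ]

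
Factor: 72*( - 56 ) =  - 4032=   -2^6 * 3^2 * 7^1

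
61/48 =61/48 = 1.27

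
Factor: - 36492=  - 2^2*3^1*3041^1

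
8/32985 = 8/32985 = 0.00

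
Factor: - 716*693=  - 496188  =  - 2^2*3^2*7^1*11^1*179^1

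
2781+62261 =65042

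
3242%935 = 437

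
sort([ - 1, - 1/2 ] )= [ - 1, - 1/2 ]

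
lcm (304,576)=10944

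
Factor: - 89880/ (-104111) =120/139= 2^3*3^1*5^1*139^( - 1)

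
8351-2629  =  5722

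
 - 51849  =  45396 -97245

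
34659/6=5776 + 1/2 =5776.50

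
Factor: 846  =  2^1 * 3^2*47^1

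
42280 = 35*1208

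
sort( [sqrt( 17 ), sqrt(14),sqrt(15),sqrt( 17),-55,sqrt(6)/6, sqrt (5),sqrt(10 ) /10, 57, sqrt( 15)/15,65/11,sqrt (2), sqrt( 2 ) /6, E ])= [ - 55,sqrt (2)/6,sqrt( 15) /15, sqrt( 10)/10, sqrt (6 ) /6, sqrt(2 ),sqrt(5),E,sqrt(14), sqrt(15),sqrt(17),sqrt(17 ),65/11, 57]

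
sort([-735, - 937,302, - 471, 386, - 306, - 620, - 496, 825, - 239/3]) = [ - 937, - 735, - 620, - 496,-471, - 306, - 239/3, 302, 386 , 825]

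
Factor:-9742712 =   -  2^3*7^1*173977^1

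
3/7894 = 3/7894 = 0.00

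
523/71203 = 523/71203 = 0.01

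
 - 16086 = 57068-73154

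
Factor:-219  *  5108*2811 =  - 2^2* 3^2*73^1* 937^1*1277^1 =-3144530772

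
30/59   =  30/59=0.51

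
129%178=129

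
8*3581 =28648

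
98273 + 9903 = 108176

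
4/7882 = 2/3941= 0.00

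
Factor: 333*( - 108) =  - 35964  =  -2^2*3^5*37^1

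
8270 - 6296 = 1974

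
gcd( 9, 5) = 1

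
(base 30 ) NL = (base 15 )326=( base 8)1307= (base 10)711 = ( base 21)1ci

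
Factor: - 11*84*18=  -16632= - 2^3*3^3*7^1*11^1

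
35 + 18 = 53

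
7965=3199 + 4766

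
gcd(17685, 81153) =9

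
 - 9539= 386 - 9925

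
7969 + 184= 8153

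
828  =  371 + 457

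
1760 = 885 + 875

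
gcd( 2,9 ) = 1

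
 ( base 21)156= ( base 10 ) 552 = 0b1000101000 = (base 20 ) 17c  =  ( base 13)336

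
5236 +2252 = 7488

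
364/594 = 182/297  =  0.61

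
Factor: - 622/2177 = -2/7=- 2^1 * 7^( - 1) 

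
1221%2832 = 1221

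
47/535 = 47/535  =  0.09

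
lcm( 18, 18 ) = 18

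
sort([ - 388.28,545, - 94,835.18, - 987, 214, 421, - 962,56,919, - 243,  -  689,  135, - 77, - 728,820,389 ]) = [ - 987 , - 962, - 728,-689, - 388.28, - 243, - 94, - 77,56, 135,  214, 389, 421, 545, 820,835.18, 919 ] 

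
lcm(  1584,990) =7920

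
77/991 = 77/991 = 0.08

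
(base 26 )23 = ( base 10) 55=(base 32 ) 1N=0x37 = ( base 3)2001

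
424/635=424/635 =0.67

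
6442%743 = 498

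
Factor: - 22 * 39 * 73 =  - 62634 = -2^1*3^1*11^1*13^1*73^1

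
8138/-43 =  -8138/43 = -189.26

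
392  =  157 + 235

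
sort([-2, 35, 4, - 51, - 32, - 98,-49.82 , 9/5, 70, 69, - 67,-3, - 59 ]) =[ - 98, - 67  , - 59, - 51, - 49.82 , - 32 , - 3, - 2,9/5, 4, 35, 69, 70 ] 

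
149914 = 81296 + 68618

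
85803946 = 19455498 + 66348448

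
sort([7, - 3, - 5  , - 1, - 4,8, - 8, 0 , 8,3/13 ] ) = [ - 8, - 5, - 4, - 3, - 1,0, 3/13,7,8,8]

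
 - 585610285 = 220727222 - 806337507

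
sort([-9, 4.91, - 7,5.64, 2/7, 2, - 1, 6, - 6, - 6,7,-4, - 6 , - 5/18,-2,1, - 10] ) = [-10, - 9, - 7,-6, -6,  -  6, - 4, - 2, - 1, - 5/18 , 2/7, 1 , 2, 4.91, 5.64,  6, 7 ] 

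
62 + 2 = 64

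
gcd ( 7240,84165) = 905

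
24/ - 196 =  - 1+43/49 = - 0.12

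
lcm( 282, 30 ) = 1410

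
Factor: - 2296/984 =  - 7/3 = - 3^ ( - 1)*7^1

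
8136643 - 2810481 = 5326162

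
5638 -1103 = 4535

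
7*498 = 3486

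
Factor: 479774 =2^1 *17^1 * 103^1 * 137^1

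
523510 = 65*8054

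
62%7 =6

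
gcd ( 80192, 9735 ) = 1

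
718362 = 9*79818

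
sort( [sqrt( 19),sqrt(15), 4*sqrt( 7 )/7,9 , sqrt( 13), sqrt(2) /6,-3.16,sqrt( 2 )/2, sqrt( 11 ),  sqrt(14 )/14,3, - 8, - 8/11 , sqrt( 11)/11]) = [ - 8,-3.16 , - 8/11, sqrt(2)/6,sqrt( 14)/14,sqrt( 11 )/11, sqrt( 2)/2, 4*sqrt( 7)/7, 3, sqrt( 11 ),sqrt( 13),sqrt(15), sqrt( 19 ),9 ]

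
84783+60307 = 145090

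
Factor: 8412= 2^2*3^1 * 701^1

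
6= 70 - 64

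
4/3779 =4/3779 = 0.00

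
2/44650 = 1/22325 =0.00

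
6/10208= 3/5104=0.00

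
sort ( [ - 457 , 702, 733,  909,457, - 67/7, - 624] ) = [ - 624, - 457, - 67/7, 457, 702,733, 909 ] 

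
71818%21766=6520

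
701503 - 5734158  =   -5032655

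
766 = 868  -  102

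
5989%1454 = 173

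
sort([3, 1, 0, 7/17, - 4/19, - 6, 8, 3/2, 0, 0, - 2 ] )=[ - 6 , - 2, - 4/19 , 0 , 0, 0, 7/17,1,3/2, 3,  8] 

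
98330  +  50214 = 148544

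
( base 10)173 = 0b10101101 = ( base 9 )212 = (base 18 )9B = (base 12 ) 125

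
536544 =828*648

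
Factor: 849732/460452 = 13^2*419^1 * 38371^( - 1)= 70811/38371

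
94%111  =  94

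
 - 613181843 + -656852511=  - 1270034354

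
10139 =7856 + 2283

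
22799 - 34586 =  - 11787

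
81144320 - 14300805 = 66843515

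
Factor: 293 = 293^1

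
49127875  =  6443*7625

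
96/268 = 24/67 = 0.36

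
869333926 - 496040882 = 373293044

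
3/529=3/529 = 0.01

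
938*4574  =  4290412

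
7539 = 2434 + 5105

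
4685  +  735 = 5420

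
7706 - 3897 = 3809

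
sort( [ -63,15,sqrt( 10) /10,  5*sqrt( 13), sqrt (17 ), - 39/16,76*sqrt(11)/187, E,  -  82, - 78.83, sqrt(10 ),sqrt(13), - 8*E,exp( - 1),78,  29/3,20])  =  [ - 82,-78.83, - 63,  -  8*E, - 39/16,sqrt( 10)/10,exp( - 1) , 76*sqrt(11 )/187, E,sqrt( 10),sqrt( 13 ),sqrt(17),29/3,15, 5*sqrt (13),20 , 78]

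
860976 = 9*95664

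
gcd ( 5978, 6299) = 1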